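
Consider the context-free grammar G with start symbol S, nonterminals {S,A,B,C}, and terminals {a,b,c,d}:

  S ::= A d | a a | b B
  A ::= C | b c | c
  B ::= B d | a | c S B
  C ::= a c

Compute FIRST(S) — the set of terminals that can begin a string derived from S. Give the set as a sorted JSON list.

FIRST sets, iterate to fixpoint:
[1]
  A via A→b c: +{b}
  A via A→c: +{c}
  B via B→a: +{a}
  B via B→c S B: +{c}
  C via C→a c: +{a}
  S via S→A d: +{b,c}
  S via S→a a: +{a}
  S: {a,b,c}  A: {b,c}  B: {a,c}  C: {a}
[2]
  A via A→C: +{a}
  S: {a,b,c}  A: {a,b,c}  B: {a,c}  C: {a}
[3] done
  S: {a,b,c}  A: {a,b,c}  B: {a,c}  C: {a}

FIRST(S) = ["a", "b", "c"]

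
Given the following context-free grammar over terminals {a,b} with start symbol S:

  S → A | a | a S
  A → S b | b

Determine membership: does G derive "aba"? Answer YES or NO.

Convert to CNF:
  S -> S T0 | T1 S | a | b
  A -> S T0 | b
  T0 -> b
  T1 -> a

Fill CYK table bottom-up:
  cell(0,0) a: {S,T1}  orig:{S}
  cell(1,1) b: {A,S,T0}  orig:{A,S}
  cell(2,2) a: {S,T1}  orig:{S}
  cell(0,1) ab: {A,S}
  cell(1,2) ba: ∅
  cell(0,2) aba: ∅

S ∉ T[0,2] ⇒ NO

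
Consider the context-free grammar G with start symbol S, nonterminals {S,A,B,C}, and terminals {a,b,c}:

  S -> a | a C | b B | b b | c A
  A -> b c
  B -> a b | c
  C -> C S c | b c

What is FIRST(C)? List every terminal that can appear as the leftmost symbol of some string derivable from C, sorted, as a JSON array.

FIRST sets, iterate to fixpoint:
[1]
  A via A→b c: +{b}
  B via B→a b: +{a}
  B via B→c: +{c}
  C via C→b c: +{b}
  S via S→a: +{a}
  S via S→b B: +{b}
  S via S→c A: +{c}
  FIRST[S]={a,b,c}  FIRST[A]={b}  FIRST[B]={a,c}  FIRST[C]={b}
[2] (no change)
  FIRST[S]={a,b,c}  FIRST[A]={b}  FIRST[B]={a,c}  FIRST[C]={b}

FIRST(C) = ["b"]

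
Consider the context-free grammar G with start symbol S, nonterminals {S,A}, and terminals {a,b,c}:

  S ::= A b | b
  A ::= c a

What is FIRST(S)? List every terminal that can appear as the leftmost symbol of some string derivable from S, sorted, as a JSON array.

FIRST sets, iterate to fixpoint:
[1]
  A via A→c a: +{c}
  S via S→A b: +{c}
  S via S→b: +{b}
  FIRST(S)={b,c}  FIRST(A)={c}
[2] (stable)
  FIRST(S)={b,c}  FIRST(A)={c}

FIRST(S) = ["b", "c"]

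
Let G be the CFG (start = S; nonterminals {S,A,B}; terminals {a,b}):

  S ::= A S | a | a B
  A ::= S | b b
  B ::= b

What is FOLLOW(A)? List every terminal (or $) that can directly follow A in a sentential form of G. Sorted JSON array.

Compute FIRST by fixpoint:
[1]
  A via A→b b: +{b}
  B via B→b: +{b}
  S via S→A S: +{b}
  S via S→a: +{a}
  FIRST[S]={a,b}  FIRST[A]={b}  FIRST[B]={b}
[2]
  A via A→S: +{a}
  FIRST[S]={a,b}  FIRST[A]={a,b}  FIRST[B]={b}
[3] — fixpoint
  FIRST[S]={a,b}  FIRST[A]={a,b}  FIRST[B]={b}

FOLLOW iteration:
FOLLOW(S) := {$}
iter 1:
  S→A S: FOLLOW(A) ⊇ FIRST(S) = {a,b}; new: +{a,b}
  S→a B: FOLLOW(B) ⊇ FOLLOW(S) ⊇ {$}; new: +{$}
  S: {$}  A: {a,b}  B: {$}
iter 2:
  A→S: FOLLOW(S) ⊇ FOLLOW(A) ⊇ {a,b}; new: +{a,b}
  S→a B: FOLLOW(B) ⊇ FOLLOW(S) ⊇ {$,a,b}; new: +{a,b}
  S: {$,a,b}  A: {a,b}  B: {$,a,b}
iter 3: — fixpoint
  S: {$,a,b}  A: {a,b}  B: {$,a,b}

FOLLOW(A) = ["a", "b"]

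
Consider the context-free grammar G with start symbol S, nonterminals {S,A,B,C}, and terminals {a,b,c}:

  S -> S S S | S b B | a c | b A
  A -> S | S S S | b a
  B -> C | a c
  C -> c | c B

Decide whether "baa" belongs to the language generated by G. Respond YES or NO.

Convert to CNF:
  S -> S X5 | S X6 | T0 A | T1 T2
  A -> S X3 | S X4 | T0 A | T0 T1 | T1 T2
  B -> T1 T2 | T2 B | c
  C -> T2 B | c
  T0 -> b
  T1 -> a
  T2 -> c
  X3 -> S S
  X4 -> T0 B
  X5 -> S S
  X6 -> T0 B

Fill CYK table bottom-up:
  cell(0,0) b: {T0}  orig:{}
  cell(1,1) a: {T1}  orig:{}
  cell(2,2) a: {T1}  orig:{}
  cell(0,1) ba: {A}
  cell(1,2) aa: ∅
  cell(0,2) baa: ∅

S ∉ T[0,2] ⇒ NO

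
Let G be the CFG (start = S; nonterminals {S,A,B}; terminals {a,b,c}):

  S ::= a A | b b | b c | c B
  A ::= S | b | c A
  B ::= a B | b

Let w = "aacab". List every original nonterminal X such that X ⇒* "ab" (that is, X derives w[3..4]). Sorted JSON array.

CNF form of G:
  S -> T0 A | T1 T1 | T1 T2 | T2 B
  A -> T0 A | T1 T1 | T1 T2 | T2 A | T2 B | b
  B -> T0 B | b
  T0 -> a
  T1 -> b
  T2 -> c

Fill CYK table bottom-up (cells [i..j] with 3 ≤ i ≤ j ≤ 4 only):
  [3..3]={T0}  "a"  orig:{}
  [4..4]={A,B,T1}  "b"  orig:{A,B}
  [3..4]={A,B,S}  "ab"

Original NTs in T[3,4] deriving "ab": ["A", "B", "S"]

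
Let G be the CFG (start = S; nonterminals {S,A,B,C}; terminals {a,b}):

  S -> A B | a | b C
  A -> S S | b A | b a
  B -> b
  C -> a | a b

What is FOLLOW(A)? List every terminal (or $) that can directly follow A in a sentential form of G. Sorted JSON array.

Compute FIRST by fixpoint:
pass 1:
  A via A→b A: +{b}
  B via B→b: +{b}
  C via C→a: +{a}
  S via S→A B: +{b}
  S via S→a: +{a}
  S: {a,b}  A: {b}  B: {b}  C: {a}
pass 2:
  A via A→S S: +{a}
  S: {a,b}  A: {a,b}  B: {b}  C: {a}
pass 3: (no change)
  S: {a,b}  A: {a,b}  B: {b}  C: {a}

FOLLOW sets:
FOLLOW(S) := {$}
[1]
  A→S S: FOLLOW(S) ⊇ FIRST(S) = {a,b}; new: +{a,b}
  S→A B: FOLLOW(A) ⊇ FIRST(B) = {b}; new: +{b}
  S→A B: FOLLOW(B) ⊇ FOLLOW(S) ⊇ {$,a,b}; new: +{$,a,b}
  S→b C: FOLLOW(C) ⊇ FOLLOW(S) ⊇ {$,a,b}; new: +{$,a,b}
  FOLLOW(S)={$,a,b}  FOLLOW(A)={b}  FOLLOW(B)={$,a,b}  FOLLOW(C)={$,a,b}
[2] (stable)
  FOLLOW(S)={$,a,b}  FOLLOW(A)={b}  FOLLOW(B)={$,a,b}  FOLLOW(C)={$,a,b}

FOLLOW(A) = ["b"]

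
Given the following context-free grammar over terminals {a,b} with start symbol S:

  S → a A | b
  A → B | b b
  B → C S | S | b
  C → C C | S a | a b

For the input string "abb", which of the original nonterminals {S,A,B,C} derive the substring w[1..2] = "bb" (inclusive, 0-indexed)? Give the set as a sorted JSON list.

Convert to CNF:
  S -> T0 A | b
  A -> C S | T0 A | T1 T1 | b
  B -> C S | T0 A | b
  C -> C C | S T0 | T0 T1
  T0 -> a
  T1 -> b

CYK table (by increasing span), restricted to cells inside w[1..2]:
  [1..1]={A,B,S,T1}  "b"  orig:{A,B,S}
  [2..2]={A,B,S,T1}  "b"  orig:{A,B,S}
  [1..2]={A}  "bb"

Original NTs in T[1,2] deriving "bb": ["A"]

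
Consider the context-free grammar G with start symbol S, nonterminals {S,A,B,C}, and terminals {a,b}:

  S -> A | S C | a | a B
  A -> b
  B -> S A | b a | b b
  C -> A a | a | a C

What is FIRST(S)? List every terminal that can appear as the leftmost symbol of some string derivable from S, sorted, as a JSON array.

FIRST iteration:
round 1:
  A via A→b: +{b}
  B via B→b a: +{b}
  C via C→A a: +{b}
  C via C→a: +{a}
  S via S→A: +{b}
  S via S→a: +{a}
  FIRST(S)={a,b}  FIRST(A)={b}  FIRST(B)={b}  FIRST(C)={a,b}
round 2:
  B via B→S A: +{a}
  FIRST(S)={a,b}  FIRST(A)={b}  FIRST(B)={a,b}  FIRST(C)={a,b}
round 3: — fixpoint
  FIRST(S)={a,b}  FIRST(A)={b}  FIRST(B)={a,b}  FIRST(C)={a,b}

FIRST(S) = ["a", "b"]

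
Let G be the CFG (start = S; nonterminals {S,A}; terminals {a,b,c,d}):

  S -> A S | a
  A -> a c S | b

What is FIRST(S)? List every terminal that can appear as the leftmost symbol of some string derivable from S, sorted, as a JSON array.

FIRST sets, iterate to fixpoint:
[1]
  A via A→a c S: +{a}
  A via A→b: +{b}
  S via S→A S: +{a,b}
  FIRST(S)={a,b}  FIRST(A)={a,b}
[2] (stable)
  FIRST(S)={a,b}  FIRST(A)={a,b}

FIRST(S) = ["a", "b"]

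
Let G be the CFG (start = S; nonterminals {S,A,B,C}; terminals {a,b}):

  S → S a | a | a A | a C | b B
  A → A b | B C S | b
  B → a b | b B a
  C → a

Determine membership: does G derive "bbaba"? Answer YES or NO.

Convert to CNF:
  S -> S T1 | T0 B | T1 A | T1 C | a
  A -> A T0 | B X2 | b
  B -> T0 X3 | T1 T0
  C -> a
  T0 -> b
  T1 -> a
  X2 -> C S
  X3 -> B T1

Fill CYK table bottom-up:
  cell(0,0) b: {A,T0}  orig:{A}
  cell(1,1) b: {A,T0}  orig:{A}
  cell(2,2) a: {C,S,T1}  orig:{C,S}
  cell(3,3) b: {A,T0}  orig:{A}
  cell(4,4) a: {C,S,T1}  orig:{C,S}
  cell(0,1) bb: {A}
  cell(1,2) ba: ∅
  cell(2,3) ab: {B,S}
  cell(3,4) ba: ∅
  cell(0,2) bba: ∅
  cell(1,3) bab: {S}
  cell(2,4) aba: {S,X3}  orig:{S}
  cell(0,3) bbab: ∅
  cell(1,4) baba: {B,S}
  cell(0,4) bbaba: {S}

S ∈ T[0,4] ⇒ YES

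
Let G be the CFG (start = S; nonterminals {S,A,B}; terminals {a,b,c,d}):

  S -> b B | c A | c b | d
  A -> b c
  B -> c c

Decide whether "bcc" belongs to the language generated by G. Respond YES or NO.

CNF form of G:
  S -> T0 B | T1 A | T1 T0 | d
  A -> T0 T1
  B -> T1 T1
  T0 -> b
  T1 -> c

CYK table (by increasing span):
  cell(0,0) b: {T0}  orig:{}
  cell(1,1) c: {T1}  orig:{}
  cell(2,2) c: {T1}  orig:{}
  cell(0,1) bc: {A}
  cell(1,2) cc: {B}
  cell(0,2) bcc: {S}

S ∈ T[0,2] ⇒ YES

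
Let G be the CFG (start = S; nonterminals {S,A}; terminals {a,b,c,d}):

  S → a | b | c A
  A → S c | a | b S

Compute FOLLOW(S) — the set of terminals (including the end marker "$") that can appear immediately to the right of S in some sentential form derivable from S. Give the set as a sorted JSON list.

FIRST iteration:
round 1:
  A via A→a: +{a}
  A via A→b S: +{b}
  S via S→a: +{a}
  S via S→b: +{b}
  S via S→c A: +{c}
  S: {a,b,c}  A: {a,b}
round 2:
  A via A→S c: +{c}
  S: {a,b,c}  A: {a,b,c}
round 3: done
  S: {a,b,c}  A: {a,b,c}

Compute FOLLOW by fixpoint:
initialize: $ ∈ FOLLOW(S)
round 1:
  A→S c: FOLLOW(S) ⊇ FIRST(c) = {c}; new: +{c}
  S→c A: FOLLOW(A) ⊇ FOLLOW(S) ⊇ {$,c}; new: +{$,c}
  FOLLOW[S]={$,c}  FOLLOW[A]={$,c}
round 2: — fixpoint
  FOLLOW[S]={$,c}  FOLLOW[A]={$,c}

FOLLOW(S) = ["$", "c"]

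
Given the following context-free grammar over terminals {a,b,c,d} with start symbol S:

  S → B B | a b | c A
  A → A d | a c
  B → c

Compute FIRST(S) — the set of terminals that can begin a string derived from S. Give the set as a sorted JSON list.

Compute FIRST by fixpoint:
pass 1:
  A via A→a c: +{a}
  B via B→c: +{c}
  S via S→B B: +{c}
  S via S→a b: +{a}
  FIRST(S)={a,c}  FIRST(A)={a}  FIRST(B)={c}
pass 2: done
  FIRST(S)={a,c}  FIRST(A)={a}  FIRST(B)={c}

FIRST(S) = ["a", "c"]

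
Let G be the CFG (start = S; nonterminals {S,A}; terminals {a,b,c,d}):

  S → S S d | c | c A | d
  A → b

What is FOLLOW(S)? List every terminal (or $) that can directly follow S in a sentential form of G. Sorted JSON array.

FIRST sets, iterate to fixpoint:
[1]
  A via A→b: +{b}
  S via S→c: +{c}
  S via S→d: +{d}
  FIRST(S)={c,d}  FIRST(A)={b}
[2] (no change)
  FIRST(S)={c,d}  FIRST(A)={b}

Compute FOLLOW by fixpoint:
initialize: $ ∈ FOLLOW(S)
[1]
  S→S S d: FOLLOW(S) ⊇ FIRST(S) = {c,d}; new: +{c,d}
  S→c A: FOLLOW(A) ⊇ FOLLOW(S) ⊇ {$,c,d}; new: +{$,c,d}
  FOLLOW[S]={$,c,d}  FOLLOW[A]={$,c,d}
[2] (stable)
  FOLLOW[S]={$,c,d}  FOLLOW[A]={$,c,d}

FOLLOW(S) = ["$", "c", "d"]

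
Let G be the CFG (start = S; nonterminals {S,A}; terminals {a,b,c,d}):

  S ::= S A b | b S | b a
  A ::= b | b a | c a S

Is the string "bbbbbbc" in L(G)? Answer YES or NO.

CNF form of G:
  S -> S X4 | T0 S | T0 T1
  A -> T0 T1 | T2 X3 | b
  T0 -> b
  T1 -> a
  T2 -> c
  X3 -> T1 S
  X4 -> A T0

CYK fill:
  [0..0]={A,T0}  "b"  orig:{A}
  [1..1]={A,T0}  "b"  orig:{A}
  [2..2]={A,T0}  "b"  orig:{A}
  [3..3]={A,T0}  "b"  orig:{A}
  [4..4]={A,T0}  "b"  orig:{A}
  [5..5]={A,T0}  "b"  orig:{A}
  [6..6]={T2}  "c"  orig:{}
  [0..1]={X4}  "bb"  orig:{}
  [1..2]={X4}  "bb"  orig:{}
  [2..3]={X4}  "bb"  orig:{}
  [3..4]={X4}  "bb"  orig:{}
  [4..5]={X4}  "bb"  orig:{}
  [5..6]=∅  "bc"
  [0..2]=∅  "bbb"
  [1..3]=∅  "bbb"
  [2..4]=∅  "bbb"
  [3..5]=∅  "bbb"
  [4..6]=∅  "bbc"
  [0..3]=∅  "bbbb"
  [1..4]=∅  "bbbb"
  [2..5]=∅  "bbbb"
  [3..6]=∅  "bbbc"
  [0..4]=∅  "bbbbb"
  [1..5]=∅  "bbbbb"
  [2..6]=∅  "bbbbc"
  [0..5]=∅  "bbbbbb"
  [1..6]=∅  "bbbbbc"
  [0..6]=∅  "bbbbbbc"

S ∉ T[0,6] ⇒ NO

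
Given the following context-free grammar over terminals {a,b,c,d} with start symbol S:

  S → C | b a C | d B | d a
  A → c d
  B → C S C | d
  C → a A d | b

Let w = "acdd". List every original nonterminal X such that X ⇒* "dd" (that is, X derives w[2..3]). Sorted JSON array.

CNF form of G:
  S -> T1 B | T1 T2 | T2 X6 | T3 X7 | b
  A -> T0 T1
  B -> C X4 | d
  C -> T2 X5 | b
  T0 -> c
  T1 -> d
  T2 -> a
  T3 -> b
  X4 -> S C
  X5 -> A T1
  X6 -> A T1
  X7 -> T2 C

Fill CYK table bottom-up, restricted to cells inside w[2..3]:
  [2..2]={B,T1}  "d"  orig:{B}
  [3..3]={B,T1}  "d"  orig:{B}
  [2..3]={S}  "dd"

Original NTs in T[2,3] deriving "dd": ["S"]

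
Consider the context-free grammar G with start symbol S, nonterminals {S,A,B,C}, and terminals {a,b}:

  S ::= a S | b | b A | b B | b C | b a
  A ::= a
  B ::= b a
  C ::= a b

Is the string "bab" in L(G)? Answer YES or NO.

CNF form of G:
  S -> T0 A | T0 B | T0 C | T0 T1 | T1 S | b
  A -> a
  B -> T0 T1
  C -> T1 T0
  T0 -> b
  T1 -> a

CYK fill:
  [0..0]={S,T0}  "b"  orig:{S}
  [1..1]={A,T1}  "a"  orig:{A}
  [2..2]={S,T0}  "b"  orig:{S}
  [0..1]={B,S}  "ba"
  [1..2]={C,S}  "ab"
  [0..2]={S}  "bab"

S ∈ T[0,2] ⇒ YES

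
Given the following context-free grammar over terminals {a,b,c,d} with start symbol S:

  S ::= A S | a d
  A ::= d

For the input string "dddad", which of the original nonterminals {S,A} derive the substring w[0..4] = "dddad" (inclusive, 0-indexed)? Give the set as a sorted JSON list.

CNF form of G:
  S -> A S | T0 T1
  A -> d
  T0 -> a
  T1 -> d

CYK fill (cells [i..j] with 0 ≤ i ≤ j ≤ 4 only):
  cell(0,0) d: {A,T1}  orig:{A}
  cell(1,1) d: {A,T1}  orig:{A}
  cell(2,2) d: {A,T1}  orig:{A}
  cell(3,3) a: {T0}  orig:{}
  cell(4,4) d: {A,T1}  orig:{A}
  cell(0,1) dd: ∅
  cell(1,2) dd: ∅
  cell(2,3) da: ∅
  cell(3,4) ad: {S}
  cell(0,2) ddd: ∅
  cell(1,3) dda: ∅
  cell(2,4) dad: {S}
  cell(0,3) ddda: ∅
  cell(1,4) ddad: {S}
  cell(0,4) dddad: {S}

Original NTs in T[0,4] deriving "dddad": ["S"]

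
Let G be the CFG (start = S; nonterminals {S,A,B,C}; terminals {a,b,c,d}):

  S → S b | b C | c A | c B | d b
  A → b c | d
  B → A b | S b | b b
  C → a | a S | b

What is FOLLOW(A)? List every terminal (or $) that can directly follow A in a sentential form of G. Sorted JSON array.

FIRST sets, iterate to fixpoint:
round 1:
  A via A→b c: +{b}
  A via A→d: +{d}
  B via B→A b: +{b,d}
  C via C→a: +{a}
  C via C→b: +{b}
  S via S→b C: +{b}
  S via S→c A: +{c}
  S via S→d b: +{d}
  FIRST[S]={b,c,d}  FIRST[A]={b,d}  FIRST[B]={b,d}  FIRST[C]={a,b}
round 2:
  B via B→S b: +{c}
  FIRST[S]={b,c,d}  FIRST[A]={b,d}  FIRST[B]={b,c,d}  FIRST[C]={a,b}
round 3: — fixpoint
  FIRST[S]={b,c,d}  FIRST[A]={b,d}  FIRST[B]={b,c,d}  FIRST[C]={a,b}

FOLLOW sets:
initialize: $ ∈ FOLLOW(S)
[1]
  B→A b: FOLLOW(A) ⊇ FIRST(b) = {b}; new: +{b}
  B→S b: FOLLOW(S) ⊇ FIRST(b) = {b}; new: +{b}
  S→b C: FOLLOW(C) ⊇ FOLLOW(S) ⊇ {$,b}; new: +{$,b}
  S→c A: FOLLOW(A) ⊇ FOLLOW(S) ⊇ {$,b}; new: +{$}
  S→c B: FOLLOW(B) ⊇ FOLLOW(S) ⊇ {$,b}; new: +{$,b}
  FOLLOW(S)={$,b}  FOLLOW(A)={$,b}  FOLLOW(B)={$,b}  FOLLOW(C)={$,b}
[2] (stable)
  FOLLOW(S)={$,b}  FOLLOW(A)={$,b}  FOLLOW(B)={$,b}  FOLLOW(C)={$,b}

FOLLOW(A) = ["$", "b"]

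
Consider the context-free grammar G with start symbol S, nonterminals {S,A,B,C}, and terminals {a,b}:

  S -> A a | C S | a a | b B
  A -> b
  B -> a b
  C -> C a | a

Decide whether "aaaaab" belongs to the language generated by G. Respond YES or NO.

CNF form of G:
  S -> A T0 | C S | T0 T0 | T1 B
  A -> b
  B -> T0 T1
  C -> C T0 | a
  T0 -> a
  T1 -> b

CYK fill:
  [0..0]={C,T0}  "a"  orig:{C}
  [1..1]={C,T0}  "a"  orig:{C}
  [2..2]={C,T0}  "a"  orig:{C}
  [3..3]={C,T0}  "a"  orig:{C}
  [4..4]={C,T0}  "a"  orig:{C}
  [5..5]={A,T1}  "b"  orig:{A}
  [0..1]={C,S}  "aa"
  [1..2]={C,S}  "aa"
  [2..3]={C,S}  "aa"
  [3..4]={C,S}  "aa"
  [4..5]={B}  "ab"
  [0..2]={C,S}  "aaa"
  [1..3]={C,S}  "aaa"
  [2..4]={C,S}  "aaa"
  [3..5]=∅  "aab"
  [0..3]={C,S}  "aaaa"
  [1..4]={C,S}  "aaaa"
  [2..5]=∅  "aaab"
  [0..4]={C,S}  "aaaaa"
  [1..5]=∅  "aaaab"
  [0..5]=∅  "aaaaab"

S ∉ T[0,5] ⇒ NO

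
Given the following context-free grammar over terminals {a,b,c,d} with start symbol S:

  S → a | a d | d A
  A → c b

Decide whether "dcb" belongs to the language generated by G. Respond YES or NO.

CNF form of G:
  S -> T2 T3 | T3 A | a
  A -> T0 T1
  T0 -> c
  T1 -> b
  T2 -> a
  T3 -> d

CYK table (by increasing span):
  [0..0]={T3}  "d"  orig:{}
  [1..1]={T0}  "c"  orig:{}
  [2..2]={T1}  "b"  orig:{}
  [0..1]=∅  "dc"
  [1..2]={A}  "cb"
  [0..2]={S}  "dcb"

S ∈ T[0,2] ⇒ YES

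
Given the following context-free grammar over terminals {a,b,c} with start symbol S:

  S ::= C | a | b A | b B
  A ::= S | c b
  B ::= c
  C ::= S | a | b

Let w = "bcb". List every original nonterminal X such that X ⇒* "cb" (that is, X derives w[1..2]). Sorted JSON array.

Convert to CNF:
  S -> T0 A | T0 B | a | b
  A -> T0 A | T0 B | T1 T0 | a | b
  B -> c
  C -> T0 A | T0 B | a | b
  T0 -> b
  T1 -> c

CYK table (by increasing span), restricted to cells inside w[1..2]:
  T[1,1] 'c' = {B,T1}  orig:{B}
  T[2,2] 'b' = {A,C,S,T0}  orig:{A,C,S}
  T[1,2] 'cb' = {A}

Original NTs in T[1,2] deriving "cb": ["A"]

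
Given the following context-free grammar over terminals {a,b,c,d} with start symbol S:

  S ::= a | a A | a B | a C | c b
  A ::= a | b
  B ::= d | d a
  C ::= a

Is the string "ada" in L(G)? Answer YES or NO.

Convert to CNF:
  S -> T1 A | T1 B | T1 C | T2 T3 | a
  A -> a | b
  B -> T0 T1 | d
  C -> a
  T0 -> d
  T1 -> a
  T2 -> c
  T3 -> b

CYK table (by increasing span):
  T[0,0] 'a' = {A,C,S,T1}  orig:{A,C,S}
  T[1,1] 'd' = {B,T0}  orig:{B}
  T[2,2] 'a' = {A,C,S,T1}  orig:{A,C,S}
  T[0,1] 'ad' = {S}
  T[1,2] 'da' = {B}
  T[0,2] 'ada' = {S}

S ∈ T[0,2] ⇒ YES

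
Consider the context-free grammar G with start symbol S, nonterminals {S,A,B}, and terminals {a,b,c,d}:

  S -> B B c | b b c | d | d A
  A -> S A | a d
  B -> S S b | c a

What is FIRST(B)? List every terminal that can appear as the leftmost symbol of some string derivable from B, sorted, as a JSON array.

FIRST iteration:
pass 1:
  A via A→a d: +{a}
  B via B→c a: +{c}
  S via S→B B c: +{c}
  S via S→b b c: +{b}
  S via S→d: +{d}
  FIRST(S)={b,c,d}  FIRST(A)={a}  FIRST(B)={c}
pass 2:
  A via A→S A: +{b,c,d}
  B via B→S S b: +{b,d}
  FIRST(S)={b,c,d}  FIRST(A)={a,b,c,d}  FIRST(B)={b,c,d}
pass 3: (stable)
  FIRST(S)={b,c,d}  FIRST(A)={a,b,c,d}  FIRST(B)={b,c,d}

FIRST(B) = ["b", "c", "d"]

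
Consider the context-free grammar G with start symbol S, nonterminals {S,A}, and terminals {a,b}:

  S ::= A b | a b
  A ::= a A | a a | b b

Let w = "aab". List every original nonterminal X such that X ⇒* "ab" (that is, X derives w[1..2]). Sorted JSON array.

CNF form of G:
  S -> A T1 | T0 T1
  A -> T0 A | T0 T0 | T1 T1
  T0 -> a
  T1 -> b

Fill CYK table bottom-up, restricted to cells inside w[1..2]:
  cell(1,1) a: {T0}  orig:{}
  cell(2,2) b: {T1}  orig:{}
  cell(1,2) ab: {S}

Original NTs in T[1,2] deriving "ab": ["S"]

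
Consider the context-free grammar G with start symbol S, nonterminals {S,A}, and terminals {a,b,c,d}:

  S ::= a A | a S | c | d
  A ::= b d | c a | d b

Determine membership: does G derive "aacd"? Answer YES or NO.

Convert to CNF:
  S -> T3 A | T3 S | c | d
  A -> T0 T1 | T1 T0 | T2 T3
  T0 -> b
  T1 -> d
  T2 -> c
  T3 -> a

Fill CYK table bottom-up:
  [0..0]={T3}  "a"  orig:{}
  [1..1]={T3}  "a"  orig:{}
  [2..2]={S,T2}  "c"  orig:{S}
  [3..3]={S,T1}  "d"  orig:{S}
  [0..1]=∅  "aa"
  [1..2]={S}  "ac"
  [2..3]=∅  "cd"
  [0..2]={S}  "aac"
  [1..3]=∅  "acd"
  [0..3]=∅  "aacd"

S ∉ T[0,3] ⇒ NO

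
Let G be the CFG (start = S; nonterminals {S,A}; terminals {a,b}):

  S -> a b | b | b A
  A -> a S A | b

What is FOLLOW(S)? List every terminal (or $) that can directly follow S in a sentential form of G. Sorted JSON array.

Compute FIRST by fixpoint:
iter 1:
  A via A→a S A: +{a}
  A via A→b: +{b}
  S via S→a b: +{a}
  S via S→b: +{b}
  FIRST[S]={a,b}  FIRST[A]={a,b}
iter 2: (no change)
  FIRST[S]={a,b}  FIRST[A]={a,b}

Compute FOLLOW by fixpoint:
FOLLOW(S) := {$}
round 1:
  A→a S A: FOLLOW(S) ⊇ FIRST(A) = {a,b}; new: +{a,b}
  S→b A: FOLLOW(A) ⊇ FOLLOW(S) ⊇ {$,a,b}; new: +{$,a,b}
  S: {$,a,b}  A: {$,a,b}
round 2: (stable)
  S: {$,a,b}  A: {$,a,b}

FOLLOW(S) = ["$", "a", "b"]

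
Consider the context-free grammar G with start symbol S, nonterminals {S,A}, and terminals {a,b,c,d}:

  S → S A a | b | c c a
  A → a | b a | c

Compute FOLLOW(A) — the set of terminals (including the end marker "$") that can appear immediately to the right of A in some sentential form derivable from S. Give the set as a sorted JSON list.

Compute FIRST by fixpoint:
pass 1:
  A via A→a: +{a}
  A via A→b a: +{b}
  A via A→c: +{c}
  S via S→b: +{b}
  S via S→c c a: +{c}
  FIRST(S)={b,c}  FIRST(A)={a,b,c}
pass 2: (no change)
  FIRST(S)={b,c}  FIRST(A)={a,b,c}

Compute FOLLOW by fixpoint:
initialize: $ ∈ FOLLOW(S)
iter 1:
  S→S A a: FOLLOW(S) ⊇ FIRST(A) = {a,b,c}; new: +{a,b,c}
  S→S A a: FOLLOW(A) ⊇ FIRST(a) = {a}; new: +{a}
  FOLLOW(S)={$,a,b,c}  FOLLOW(A)={a}
iter 2: — fixpoint
  FOLLOW(S)={$,a,b,c}  FOLLOW(A)={a}

FOLLOW(A) = ["a"]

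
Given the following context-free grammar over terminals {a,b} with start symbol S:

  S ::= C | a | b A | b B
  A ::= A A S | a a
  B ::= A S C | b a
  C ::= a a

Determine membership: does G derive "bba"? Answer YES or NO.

Convert to CNF:
  S -> T0 T0 | T1 A | T1 B | a
  A -> A X2 | T0 T0
  B -> A X3 | T1 T0
  C -> T0 T0
  T0 -> a
  T1 -> b
  X2 -> A S
  X3 -> S C

CYK table (by increasing span):
  cell(0,0) b: {T1}  orig:{}
  cell(1,1) b: {T1}  orig:{}
  cell(2,2) a: {S,T0}  orig:{S}
  cell(0,1) bb: ∅
  cell(1,2) ba: {B}
  cell(0,2) bba: {S}

S ∈ T[0,2] ⇒ YES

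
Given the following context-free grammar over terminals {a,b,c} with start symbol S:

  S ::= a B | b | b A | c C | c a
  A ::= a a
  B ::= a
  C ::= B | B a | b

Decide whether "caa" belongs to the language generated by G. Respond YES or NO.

CNF form of G:
  S -> T0 B | T1 A | T2 C | T2 T0 | b
  A -> T0 T0
  B -> a
  C -> B T0 | a | b
  T0 -> a
  T1 -> b
  T2 -> c

Fill CYK table bottom-up:
  cell(0,0) c: {T2}  orig:{}
  cell(1,1) a: {B,C,T0}  orig:{B,C}
  cell(2,2) a: {B,C,T0}  orig:{B,C}
  cell(0,1) ca: {S}
  cell(1,2) aa: {A,C,S}
  cell(0,2) caa: {S}

S ∈ T[0,2] ⇒ YES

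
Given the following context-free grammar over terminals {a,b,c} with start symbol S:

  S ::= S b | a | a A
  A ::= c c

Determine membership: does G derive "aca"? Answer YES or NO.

Convert to CNF:
  S -> S T1 | T2 A | a
  A -> T0 T0
  T0 -> c
  T1 -> b
  T2 -> a

CYK table (by increasing span):
  T[0,0] 'a' = {S,T2}  orig:{S}
  T[1,1] 'c' = {T0}  orig:{}
  T[2,2] 'a' = {S,T2}  orig:{S}
  T[0,1] 'ac' = ∅
  T[1,2] 'ca' = ∅
  T[0,2] 'aca' = ∅

S ∉ T[0,2] ⇒ NO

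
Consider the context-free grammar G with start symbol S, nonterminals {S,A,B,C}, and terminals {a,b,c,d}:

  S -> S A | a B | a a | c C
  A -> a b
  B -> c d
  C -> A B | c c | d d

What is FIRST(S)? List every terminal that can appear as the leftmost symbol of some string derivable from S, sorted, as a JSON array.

FIRST iteration:
pass 1:
  A via A→a b: +{a}
  B via B→c d: +{c}
  C via C→A B: +{a}
  C via C→c c: +{c}
  C via C→d d: +{d}
  S via S→a B: +{a}
  S via S→c C: +{c}
  S: {a,c}  A: {a}  B: {c}  C: {a,c,d}
pass 2: — fixpoint
  S: {a,c}  A: {a}  B: {c}  C: {a,c,d}

FIRST(S) = ["a", "c"]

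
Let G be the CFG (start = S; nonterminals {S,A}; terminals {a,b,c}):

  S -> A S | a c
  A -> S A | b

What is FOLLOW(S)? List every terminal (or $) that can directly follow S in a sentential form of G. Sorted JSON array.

FIRST sets, iterate to fixpoint:
iter 1:
  A via A→b: +{b}
  S via S→A S: +{b}
  S via S→a c: +{a}
  FIRST[S]={a,b}  FIRST[A]={b}
iter 2:
  A via A→S A: +{a}
  FIRST[S]={a,b}  FIRST[A]={a,b}
iter 3: done
  FIRST[S]={a,b}  FIRST[A]={a,b}

FOLLOW sets:
FOLLOW(S) := {$}
pass 1:
  A→S A: FOLLOW(S) ⊇ FIRST(A) = {a,b}; new: +{a,b}
  S→A S: FOLLOW(A) ⊇ FIRST(S) = {a,b}; new: +{a,b}
  S: {$,a,b}  A: {a,b}
pass 2: (no change)
  S: {$,a,b}  A: {a,b}

FOLLOW(S) = ["$", "a", "b"]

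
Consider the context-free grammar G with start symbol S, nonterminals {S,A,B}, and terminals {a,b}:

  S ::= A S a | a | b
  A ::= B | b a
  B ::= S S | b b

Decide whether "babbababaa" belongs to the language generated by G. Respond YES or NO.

CNF form of G:
  S -> A X2 | a | b
  A -> S S | T0 T0 | T0 T1
  B -> S S | T0 T0
  T0 -> b
  T1 -> a
  X2 -> S T1

CYK fill:
  T[0,0] 'b' = {S,T0}  orig:{S}
  T[1,1] 'a' = {S,T1}  orig:{S}
  T[2,2] 'b' = {S,T0}  orig:{S}
  T[3,3] 'b' = {S,T0}  orig:{S}
  T[4,4] 'a' = {S,T1}  orig:{S}
  T[5,5] 'b' = {S,T0}  orig:{S}
  T[6,6] 'a' = {S,T1}  orig:{S}
  T[7,7] 'b' = {S,T0}  orig:{S}
  T[8,8] 'a' = {S,T1}  orig:{S}
  T[9,9] 'a' = {S,T1}  orig:{S}
  T[0,1] 'ba' = {A,B,X2}  orig:{A,B}
  T[1,2] 'ab' = {A,B}
  T[2,3] 'bb' = {A,B}
  T[3,4] 'ba' = {A,B,X2}  orig:{A,B}
  T[4,5] 'ab' = {A,B}
  T[5,6] 'ba' = {A,B,X2}  orig:{A,B}
  T[6,7] 'ab' = {A,B}
  T[7,8] 'ba' = {A,B,X2}  orig:{A,B}
  T[8,9] 'aa' = {A,B,X2}  orig:{A,B}
  T[0,2] 'bab' = ∅
  T[1,3] 'abb' = ∅
  T[2,4] 'bba' = ∅
  T[3,5] 'bab' = ∅
  T[4,6] 'aba' = ∅
  T[5,7] 'bab' = ∅
  T[6,8] 'aba' = ∅
  T[7,9] 'baa' = ∅
  T[0,3] 'babb' = ∅
  T[1,4] 'abba' = {S}
  T[2,5] 'bbab' = ∅
  T[3,6] 'baba' = {S}
  T[4,7] 'abab' = ∅
  T[5,8] 'baba' = {S}
  T[6,9] 'abaa' = {S}
  T[0,4] 'babba' = {A,B}
  T[1,5] 'abbab' = {A,B}
  T[2,6] 'bbaba' = {A,B}
  T[3,7] 'babab' = {A,B}
  T[4,8] 'ababa' = {A,B}
  T[5,9] 'babaa' = {A,B,X2}  orig:{A,B}
  T[0,5] 'babbab' = ∅
  T[1,6] 'abbaba' = ∅
  T[2,7] 'bbabab' = ∅
  T[3,8] 'bababa' = ∅
  T[4,9] 'ababaa' = ∅
  T[0,6] 'babbaba' = {S}
  T[1,7] 'abbabab' = ∅
  T[2,8] 'bbababa' = {S}
  T[3,9] 'bababaa' = {S}
  T[0,7] 'babbabab' = {A,B}
  T[1,8] 'abbababa' = {A,B}
  T[2,9] 'bbababaa' = {A,B,X2}  orig:{A,B}
  T[0,8] 'babbababa' = ∅
  T[1,9] 'abbababaa' = ∅
  T[0,9] 'babbababaa' = {S}

S ∈ T[0,9] ⇒ YES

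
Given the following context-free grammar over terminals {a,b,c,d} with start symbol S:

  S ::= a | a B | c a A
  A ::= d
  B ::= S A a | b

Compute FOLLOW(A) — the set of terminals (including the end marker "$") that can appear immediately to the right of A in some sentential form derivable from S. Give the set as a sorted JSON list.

FIRST sets, iterate to fixpoint:
pass 1:
  A via A→d: +{d}
  B via B→b: +{b}
  S via S→a: +{a}
  S via S→c a A: +{c}
  S: {a,c}  A: {d}  B: {b}
pass 2:
  B via B→S A a: +{a,c}
  S: {a,c}  A: {d}  B: {a,b,c}
pass 3: (no change)
  S: {a,c}  A: {d}  B: {a,b,c}

FOLLOW iteration:
FOLLOW(S) := {$}
pass 1:
  B→S A a: FOLLOW(S) ⊇ FIRST(A) = {d}; new: +{d}
  B→S A a: FOLLOW(A) ⊇ FIRST(a) = {a}; new: +{a}
  S→a B: FOLLOW(B) ⊇ FOLLOW(S) ⊇ {$,d}; new: +{$,d}
  S→c a A: FOLLOW(A) ⊇ FOLLOW(S) ⊇ {$,d}; new: +{$,d}
  FOLLOW[S]={$,d}  FOLLOW[A]={$,a,d}  FOLLOW[B]={$,d}
pass 2: done
  FOLLOW[S]={$,d}  FOLLOW[A]={$,a,d}  FOLLOW[B]={$,d}

FOLLOW(A) = ["$", "a", "d"]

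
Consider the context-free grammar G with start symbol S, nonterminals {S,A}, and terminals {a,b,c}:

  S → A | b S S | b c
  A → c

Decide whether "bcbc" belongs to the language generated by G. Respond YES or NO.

Convert to CNF:
  S -> T0 T1 | T0 X2 | c
  A -> c
  T0 -> b
  T1 -> c
  X2 -> S S

CYK fill:
  T[0,0] 'b' = {T0}  orig:{}
  T[1,1] 'c' = {A,S,T1}  orig:{A,S}
  T[2,2] 'b' = {T0}  orig:{}
  T[3,3] 'c' = {A,S,T1}  orig:{A,S}
  T[0,1] 'bc' = {S}
  T[1,2] 'cb' = ∅
  T[2,3] 'bc' = {S}
  T[0,2] 'bcb' = ∅
  T[1,3] 'cbc' = {X2}  orig:{}
  T[0,3] 'bcbc' = {S,X2}  orig:{S}

S ∈ T[0,3] ⇒ YES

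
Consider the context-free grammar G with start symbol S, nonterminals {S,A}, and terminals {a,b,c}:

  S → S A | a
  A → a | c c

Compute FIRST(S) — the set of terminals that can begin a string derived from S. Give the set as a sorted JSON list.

FIRST sets, iterate to fixpoint:
[1]
  A via A→a: +{a}
  A via A→c c: +{c}
  S via S→a: +{a}
  S: {a}  A: {a,c}
[2] — fixpoint
  S: {a}  A: {a,c}

FIRST(S) = ["a"]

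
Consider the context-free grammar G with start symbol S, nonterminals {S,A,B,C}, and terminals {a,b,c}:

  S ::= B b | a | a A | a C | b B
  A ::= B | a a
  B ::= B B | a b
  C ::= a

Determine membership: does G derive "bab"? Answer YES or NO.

Convert to CNF:
  S -> B T1 | T0 A | T0 C | T1 B | a
  A -> B B | T0 T0 | T0 T1
  B -> B B | T0 T1
  C -> a
  T0 -> a
  T1 -> b

CYK table (by increasing span):
  cell(0,0) b: {T1}  orig:{}
  cell(1,1) a: {C,S,T0}  orig:{C,S}
  cell(2,2) b: {T1}  orig:{}
  cell(0,1) ba: ∅
  cell(1,2) ab: {A,B}
  cell(0,2) bab: {S}

S ∈ T[0,2] ⇒ YES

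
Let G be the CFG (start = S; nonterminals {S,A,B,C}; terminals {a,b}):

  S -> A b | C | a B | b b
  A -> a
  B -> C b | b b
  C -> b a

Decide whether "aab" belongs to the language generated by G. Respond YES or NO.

Convert to CNF:
  S -> A T0 | T0 T0 | T0 T1 | T1 B
  A -> a
  B -> C T0 | T0 T0
  C -> T0 T1
  T0 -> b
  T1 -> a

CYK fill:
  cell(0,0) a: {A,T1}  orig:{A}
  cell(1,1) a: {A,T1}  orig:{A}
  cell(2,2) b: {T0}  orig:{}
  cell(0,1) aa: ∅
  cell(1,2) ab: {S}
  cell(0,2) aab: ∅

S ∉ T[0,2] ⇒ NO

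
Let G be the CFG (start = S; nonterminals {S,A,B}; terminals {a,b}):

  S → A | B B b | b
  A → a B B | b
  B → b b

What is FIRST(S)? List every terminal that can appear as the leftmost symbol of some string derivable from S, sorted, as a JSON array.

Compute FIRST by fixpoint:
iter 1:
  A via A→a B B: +{a}
  A via A→b: +{b}
  B via B→b b: +{b}
  S via S→A: +{a,b}
  FIRST(S)={a,b}  FIRST(A)={a,b}  FIRST(B)={b}
iter 2: (no change)
  FIRST(S)={a,b}  FIRST(A)={a,b}  FIRST(B)={b}

FIRST(S) = ["a", "b"]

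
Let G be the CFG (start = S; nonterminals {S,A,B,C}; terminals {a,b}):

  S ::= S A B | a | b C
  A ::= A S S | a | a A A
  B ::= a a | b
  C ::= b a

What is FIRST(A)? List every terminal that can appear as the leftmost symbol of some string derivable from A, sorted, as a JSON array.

Compute FIRST by fixpoint:
iter 1:
  A via A→a: +{a}
  B via B→a a: +{a}
  B via B→b: +{b}
  C via C→b a: +{b}
  S via S→a: +{a}
  S via S→b C: +{b}
  FIRST[S]={a,b}  FIRST[A]={a}  FIRST[B]={a,b}  FIRST[C]={b}
iter 2: (no change)
  FIRST[S]={a,b}  FIRST[A]={a}  FIRST[B]={a,b}  FIRST[C]={b}

FIRST(A) = ["a"]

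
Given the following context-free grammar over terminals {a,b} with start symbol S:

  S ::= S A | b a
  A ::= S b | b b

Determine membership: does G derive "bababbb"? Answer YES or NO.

CNF form of G:
  S -> S A | T0 T1
  A -> S T0 | T0 T0
  T0 -> b
  T1 -> a

CYK table (by increasing span):
  cell(0,0) b: {T0}  orig:{}
  cell(1,1) a: {T1}  orig:{}
  cell(2,2) b: {T0}  orig:{}
  cell(3,3) a: {T1}  orig:{}
  cell(4,4) b: {T0}  orig:{}
  cell(5,5) b: {T0}  orig:{}
  cell(6,6) b: {T0}  orig:{}
  cell(0,1) ba: {S}
  cell(1,2) ab: ∅
  cell(2,3) ba: {S}
  cell(3,4) ab: ∅
  cell(4,5) bb: {A}
  cell(5,6) bb: {A}
  cell(0,2) bab: {A}
  cell(1,3) aba: ∅
  cell(2,4) bab: {A}
  cell(3,5) abb: ∅
  cell(4,6) bbb: ∅
  cell(0,3) baba: ∅
  cell(1,4) abab: ∅
  cell(2,5) babb: {S}
  cell(3,6) abbb: ∅
  cell(0,4) babab: {S}
  cell(1,5) ababb: ∅
  cell(2,6) babbb: {A}
  cell(0,5) bababb: {A}
  cell(1,6) ababbb: ∅
  cell(0,6) bababbb: {S}

S ∈ T[0,6] ⇒ YES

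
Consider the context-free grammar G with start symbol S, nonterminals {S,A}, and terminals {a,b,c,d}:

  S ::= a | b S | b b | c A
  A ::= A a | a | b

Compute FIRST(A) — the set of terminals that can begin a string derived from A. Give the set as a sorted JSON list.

Compute FIRST by fixpoint:
pass 1:
  A via A→a: +{a}
  A via A→b: +{b}
  S via S→a: +{a}
  S via S→b S: +{b}
  S via S→c A: +{c}
  FIRST(S)={a,b,c}  FIRST(A)={a,b}
pass 2: done
  FIRST(S)={a,b,c}  FIRST(A)={a,b}

FIRST(A) = ["a", "b"]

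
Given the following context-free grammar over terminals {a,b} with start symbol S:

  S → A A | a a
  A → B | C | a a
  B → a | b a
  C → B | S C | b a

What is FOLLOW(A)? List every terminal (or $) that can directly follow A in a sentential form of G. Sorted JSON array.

Compute FIRST by fixpoint:
[1]
  A via A→a a: +{a}
  B via B→a: +{a}
  B via B→b a: +{b}
  C via C→B: +{a,b}
  S via S→A A: +{a}
  FIRST[S]={a}  FIRST[A]={a}  FIRST[B]={a,b}  FIRST[C]={a,b}
[2]
  A via A→B: +{b}
  S via S→A A: +{b}
  FIRST[S]={a,b}  FIRST[A]={a,b}  FIRST[B]={a,b}  FIRST[C]={a,b}
[3] (stable)
  FIRST[S]={a,b}  FIRST[A]={a,b}  FIRST[B]={a,b}  FIRST[C]={a,b}

FOLLOW sets:
initialize: $ ∈ FOLLOW(S)
[1]
  C→S C: FOLLOW(S) ⊇ FIRST(C) = {a,b}; new: +{a,b}
  S→A A: FOLLOW(A) ⊇ FIRST(A) = {a,b}; new: +{a,b}
  S→A A: FOLLOW(A) ⊇ FOLLOW(S) ⊇ {$,a,b}; new: +{$}
  S: {$,a,b}  A: {$,a,b}  B: {}  C: {}
[2]
  A→B: FOLLOW(B) ⊇ FOLLOW(A) ⊇ {$,a,b}; new: +{$,a,b}
  A→C: FOLLOW(C) ⊇ FOLLOW(A) ⊇ {$,a,b}; new: +{$,a,b}
  S: {$,a,b}  A: {$,a,b}  B: {$,a,b}  C: {$,a,b}
[3] — fixpoint
  S: {$,a,b}  A: {$,a,b}  B: {$,a,b}  C: {$,a,b}

FOLLOW(A) = ["$", "a", "b"]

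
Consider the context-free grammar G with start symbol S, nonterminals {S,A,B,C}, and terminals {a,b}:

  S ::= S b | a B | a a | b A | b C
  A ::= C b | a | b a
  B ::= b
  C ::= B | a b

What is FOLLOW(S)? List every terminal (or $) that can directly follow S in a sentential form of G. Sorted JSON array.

Compute FIRST by fixpoint:
[1]
  A via A→a: +{a}
  A via A→b a: +{b}
  B via B→b: +{b}
  C via C→B: +{b}
  C via C→a b: +{a}
  S via S→a B: +{a}
  S via S→b A: +{b}
  FIRST[S]={a,b}  FIRST[A]={a,b}  FIRST[B]={b}  FIRST[C]={a,b}
[2] (no change)
  FIRST[S]={a,b}  FIRST[A]={a,b}  FIRST[B]={b}  FIRST[C]={a,b}

FOLLOW sets:
seed FOLLOW(S) with $
pass 1:
  A→C b: FOLLOW(C) ⊇ FIRST(b) = {b}; new: +{b}
  C→B: FOLLOW(B) ⊇ FOLLOW(C) ⊇ {b}; new: +{b}
  S→S b: FOLLOW(S) ⊇ FIRST(b) = {b}; new: +{b}
  S→a B: FOLLOW(B) ⊇ FOLLOW(S) ⊇ {$,b}; new: +{$}
  S→b A: FOLLOW(A) ⊇ FOLLOW(S) ⊇ {$,b}; new: +{$,b}
  S→b C: FOLLOW(C) ⊇ FOLLOW(S) ⊇ {$,b}; new: +{$}
  FOLLOW[S]={$,b}  FOLLOW[A]={$,b}  FOLLOW[B]={$,b}  FOLLOW[C]={$,b}
pass 2: (no change)
  FOLLOW[S]={$,b}  FOLLOW[A]={$,b}  FOLLOW[B]={$,b}  FOLLOW[C]={$,b}

FOLLOW(S) = ["$", "b"]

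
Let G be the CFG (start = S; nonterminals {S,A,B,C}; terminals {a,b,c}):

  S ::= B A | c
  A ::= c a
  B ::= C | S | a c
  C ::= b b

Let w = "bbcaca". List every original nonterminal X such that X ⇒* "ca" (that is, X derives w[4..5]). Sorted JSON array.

CNF form of G:
  S -> B A | c
  A -> T0 T1
  B -> B A | T1 T0 | T2 T2 | c
  C -> T2 T2
  T0 -> c
  T1 -> a
  T2 -> b

Fill CYK table bottom-up (cells [i..j] with 4 ≤ i ≤ j ≤ 5 only):
  T[4,4] 'c' = {B,S,T0}  orig:{B,S}
  T[5,5] 'a' = {T1}  orig:{}
  T[4,5] 'ca' = {A}

Original NTs in T[4,5] deriving "ca": ["A"]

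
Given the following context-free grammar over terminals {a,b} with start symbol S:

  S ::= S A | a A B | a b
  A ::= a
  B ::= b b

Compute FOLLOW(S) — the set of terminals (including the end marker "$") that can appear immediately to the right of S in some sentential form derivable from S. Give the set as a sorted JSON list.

FIRST iteration:
round 1:
  A via A→a: +{a}
  B via B→b b: +{b}
  S via S→a A B: +{a}
  S: {a}  A: {a}  B: {b}
round 2: (stable)
  S: {a}  A: {a}  B: {b}

FOLLOW iteration:
seed FOLLOW(S) with $
pass 1:
  S→S A: FOLLOW(S) ⊇ FIRST(A) = {a}; new: +{a}
  S→S A: FOLLOW(A) ⊇ FOLLOW(S) ⊇ {$,a}; new: +{$,a}
  S→a A B: FOLLOW(A) ⊇ FIRST(B) = {b}; new: +{b}
  S→a A B: FOLLOW(B) ⊇ FOLLOW(S) ⊇ {$,a}; new: +{$,a}
  S: {$,a}  A: {$,a,b}  B: {$,a}
pass 2: — fixpoint
  S: {$,a}  A: {$,a,b}  B: {$,a}

FOLLOW(S) = ["$", "a"]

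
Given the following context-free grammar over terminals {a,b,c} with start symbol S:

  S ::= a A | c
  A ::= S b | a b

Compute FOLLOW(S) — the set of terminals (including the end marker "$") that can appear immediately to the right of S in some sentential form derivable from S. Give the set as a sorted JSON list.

FIRST iteration:
iter 1:
  A via A→a b: +{a}
  S via S→a A: +{a}
  S via S→c: +{c}
  S: {a,c}  A: {a}
iter 2:
  A via A→S b: +{c}
  S: {a,c}  A: {a,c}
iter 3: — fixpoint
  S: {a,c}  A: {a,c}

FOLLOW sets:
FOLLOW(S) := {$}
round 1:
  A→S b: FOLLOW(S) ⊇ FIRST(b) = {b}; new: +{b}
  S→a A: FOLLOW(A) ⊇ FOLLOW(S) ⊇ {$,b}; new: +{$,b}
  S: {$,b}  A: {$,b}
round 2: (no change)
  S: {$,b}  A: {$,b}

FOLLOW(S) = ["$", "b"]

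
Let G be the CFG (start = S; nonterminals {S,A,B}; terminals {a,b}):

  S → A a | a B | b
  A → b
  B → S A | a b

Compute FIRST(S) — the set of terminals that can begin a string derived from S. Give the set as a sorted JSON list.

FIRST sets, iterate to fixpoint:
iter 1:
  A via A→b: +{b}
  B via B→a b: +{a}
  S via S→A a: +{b}
  S via S→a B: +{a}
  FIRST(S)={a,b}  FIRST(A)={b}  FIRST(B)={a}
iter 2:
  B via B→S A: +{b}
  FIRST(S)={a,b}  FIRST(A)={b}  FIRST(B)={a,b}
iter 3: (no change)
  FIRST(S)={a,b}  FIRST(A)={b}  FIRST(B)={a,b}

FIRST(S) = ["a", "b"]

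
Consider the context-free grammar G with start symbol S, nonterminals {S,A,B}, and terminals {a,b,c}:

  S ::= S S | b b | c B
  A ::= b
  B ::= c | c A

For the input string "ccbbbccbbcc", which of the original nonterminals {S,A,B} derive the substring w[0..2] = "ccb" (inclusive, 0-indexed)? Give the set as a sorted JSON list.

Convert to CNF:
  S -> S S | T0 B | T1 T1
  A -> b
  B -> T0 A | c
  T0 -> c
  T1 -> b

CYK fill, restricted to cells inside w[0..2]:
  [0..0]={B,T0}  "c"  orig:{B}
  [1..1]={B,T0}  "c"  orig:{B}
  [2..2]={A,T1}  "b"  orig:{A}
  [0..1]={S}  "cc"
  [1..2]={B}  "cb"
  [0..2]={S}  "ccb"

Original NTs in T[0,2] deriving "ccb": ["S"]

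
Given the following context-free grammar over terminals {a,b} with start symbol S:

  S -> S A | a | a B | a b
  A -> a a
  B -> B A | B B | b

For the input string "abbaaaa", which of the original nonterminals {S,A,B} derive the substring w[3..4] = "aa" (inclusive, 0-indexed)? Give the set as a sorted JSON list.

Convert to CNF:
  S -> S A | T0 B | T0 T1 | a
  A -> T0 T0
  B -> B A | B B | b
  T0 -> a
  T1 -> b

CYK fill — only the sub-triangle for w[3..4]:
  [3..3]={S,T0}  "a"  orig:{S}
  [4..4]={S,T0}  "a"  orig:{S}
  [3..4]={A}  "aa"

Original NTs in T[3,4] deriving "aa": ["A"]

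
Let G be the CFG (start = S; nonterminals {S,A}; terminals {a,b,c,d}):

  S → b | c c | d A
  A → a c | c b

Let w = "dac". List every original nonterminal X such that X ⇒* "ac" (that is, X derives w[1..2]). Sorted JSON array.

Convert to CNF:
  S -> T1 T1 | T3 A | b
  A -> T0 T1 | T1 T2
  T0 -> a
  T1 -> c
  T2 -> b
  T3 -> d

CYK fill — only the sub-triangle for w[1..2]:
  cell(1,1) a: {T0}  orig:{}
  cell(2,2) c: {T1}  orig:{}
  cell(1,2) ac: {A}

Original NTs in T[1,2] deriving "ac": ["A"]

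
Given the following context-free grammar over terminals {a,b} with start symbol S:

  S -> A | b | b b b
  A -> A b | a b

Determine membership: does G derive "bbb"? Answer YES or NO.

CNF form of G:
  S -> A T0 | T0 X2 | T1 T0 | b
  A -> A T0 | T1 T0
  T0 -> b
  T1 -> a
  X2 -> T0 T0

Fill CYK table bottom-up:
  T[0,0] 'b' = {S,T0}  orig:{S}
  T[1,1] 'b' = {S,T0}  orig:{S}
  T[2,2] 'b' = {S,T0}  orig:{S}
  T[0,1] 'bb' = {X2}  orig:{}
  T[1,2] 'bb' = {X2}  orig:{}
  T[0,2] 'bbb' = {S}

S ∈ T[0,2] ⇒ YES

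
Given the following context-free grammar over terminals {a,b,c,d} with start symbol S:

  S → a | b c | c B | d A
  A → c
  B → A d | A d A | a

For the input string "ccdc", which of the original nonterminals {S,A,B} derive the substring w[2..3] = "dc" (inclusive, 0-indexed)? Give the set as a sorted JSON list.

Convert to CNF:
  S -> T0 A | T1 T2 | T2 B | a
  A -> c
  B -> A T0 | A X3 | a
  T0 -> d
  T1 -> b
  T2 -> c
  X3 -> T0 A

CYK fill — only the sub-triangle for w[2..3]:
  [2..2]={T0}  "d"  orig:{}
  [3..3]={A,T2}  "c"  orig:{A}
  [2..3]={S,X3}  "dc"  orig:{S}

Original NTs in T[2,3] deriving "dc": ["S"]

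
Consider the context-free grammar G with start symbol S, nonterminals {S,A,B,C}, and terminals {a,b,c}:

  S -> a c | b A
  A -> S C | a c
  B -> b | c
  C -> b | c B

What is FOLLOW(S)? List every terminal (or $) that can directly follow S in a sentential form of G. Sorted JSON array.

FIRST sets, iterate to fixpoint:
[1]
  A via A→a c: +{a}
  B via B→b: +{b}
  B via B→c: +{c}
  C via C→b: +{b}
  C via C→c B: +{c}
  S via S→a c: +{a}
  S via S→b A: +{b}
  FIRST[S]={a,b}  FIRST[A]={a}  FIRST[B]={b,c}  FIRST[C]={b,c}
[2]
  A via A→S C: +{b}
  FIRST[S]={a,b}  FIRST[A]={a,b}  FIRST[B]={b,c}  FIRST[C]={b,c}
[3] (no change)
  FIRST[S]={a,b}  FIRST[A]={a,b}  FIRST[B]={b,c}  FIRST[C]={b,c}

FOLLOW sets:
seed FOLLOW(S) with $
iter 1:
  A→S C: FOLLOW(S) ⊇ FIRST(C) = {b,c}; new: +{b,c}
  S→b A: FOLLOW(A) ⊇ FOLLOW(S) ⊇ {$,b,c}; new: +{$,b,c}
  FOLLOW[S]={$,b,c}  FOLLOW[A]={$,b,c}  FOLLOW[B]={}  FOLLOW[C]={}
iter 2:
  A→S C: FOLLOW(C) ⊇ FOLLOW(A) ⊇ {$,b,c}; new: +{$,b,c}
  C→c B: FOLLOW(B) ⊇ FOLLOW(C) ⊇ {$,b,c}; new: +{$,b,c}
  FOLLOW[S]={$,b,c}  FOLLOW[A]={$,b,c}  FOLLOW[B]={$,b,c}  FOLLOW[C]={$,b,c}
iter 3: done
  FOLLOW[S]={$,b,c}  FOLLOW[A]={$,b,c}  FOLLOW[B]={$,b,c}  FOLLOW[C]={$,b,c}

FOLLOW(S) = ["$", "b", "c"]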